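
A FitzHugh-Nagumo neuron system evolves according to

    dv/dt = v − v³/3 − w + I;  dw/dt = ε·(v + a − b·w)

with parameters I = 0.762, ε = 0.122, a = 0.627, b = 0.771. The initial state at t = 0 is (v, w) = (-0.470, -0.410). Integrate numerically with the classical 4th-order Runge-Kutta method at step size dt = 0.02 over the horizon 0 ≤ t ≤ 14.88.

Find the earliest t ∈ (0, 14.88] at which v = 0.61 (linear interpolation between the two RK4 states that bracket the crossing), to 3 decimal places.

t=0.000: state=(-0.470, -0.410)
step 1 (dt=0.02): k1=(0.737, 0.058), k2=(0.742, 0.059), k3=(0.742, 0.059), k4=(0.747, 0.059); state += dt/6·(k1+2k2+2k3+k4)
t=0.020: state=(-0.455, -0.409)
t=0.040: state=(-0.440, -0.408)
t=0.060: state=(-0.425, -0.406)
continuing one RK4 step at a time; state shown every 25 steps (Δt=0.5):
t=0.500: state=(-0.018, -0.369)
t=0.960: state=(0.608, -0.304)
next step: t=0.980: state=(0.640, -0.300) — v has crossed 0.61
linear interpolation between t=0.960 (0.60812) and t=0.980 (0.64026) → t≈0.961

t = 0.961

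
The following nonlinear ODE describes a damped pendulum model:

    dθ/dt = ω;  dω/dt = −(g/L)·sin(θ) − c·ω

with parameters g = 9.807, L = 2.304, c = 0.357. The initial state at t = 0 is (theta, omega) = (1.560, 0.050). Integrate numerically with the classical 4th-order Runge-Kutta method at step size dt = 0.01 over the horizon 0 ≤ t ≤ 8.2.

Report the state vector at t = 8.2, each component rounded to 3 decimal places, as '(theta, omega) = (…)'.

t=0.000: state=(1.560, 0.050)
step 1 (dt=0.01): k1=(0.050, -4.274), k2=(0.029, -4.266), k3=(0.029, -4.267), k4=(0.007, -4.259); state += dt/6·(k1+2k2+2k3+k4)
t=0.010: state=(1.560, 0.007)
t=0.020: state=(1.560, -0.035)
t=0.030: state=(1.560, -0.078)
continuing one RK4 step at a time; state shown every 50 steps (Δt=0.5):
t=0.500: state=(1.085, -1.858)
t=1.000: state=(-0.084, -2.448)
t=1.500: state=(-0.992, -0.960)
t=2.000: state=(-0.992, 0.905)
t=2.500: state=(-0.230, 1.894)
t=3.000: state=(0.599, 1.155)
t=3.500: state=(0.794, -0.380)
t=4.000: state=(0.308, -1.385)
t=4.500: state=(-0.361, -1.062)
t=5.000: state=(-0.610, 0.108)
t=5.500: state=(-0.301, 1.001)
t=6.000: state=(0.218, 0.893)
t=6.500: state=(0.461, 0.025)
t=7.000: state=(0.265, -0.722)
t=7.500: state=(-0.131, -0.721)
t=8.000: state=(-0.347, -0.086)
t=8.200: state=(-0.335, 0.199)

(theta, omega) = (-0.335, 0.199)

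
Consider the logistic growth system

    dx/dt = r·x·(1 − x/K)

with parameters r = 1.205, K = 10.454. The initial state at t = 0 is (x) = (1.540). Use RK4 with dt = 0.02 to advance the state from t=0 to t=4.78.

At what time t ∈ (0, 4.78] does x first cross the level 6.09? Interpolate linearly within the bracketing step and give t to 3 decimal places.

t=0.000: state=(1.540)
step 1 (dt=0.02): k1=(1.582), k2=(1.596), k3=(1.596), k4=(1.609); state += dt/6·(k1+2k2+2k3+k4)
t=0.020: state=(1.572)
t=0.040: state=(1.604)
t=0.060: state=(1.637)
continuing one RK4 step at a time; state shown every 10 steps (Δt=0.2):
t=0.200: state=(1.884)
t=0.400: state=(2.285)
t=0.600: state=(2.745)
t=0.800: state=(3.259)
t=1.000: state=(3.823)
t=1.200: state=(4.424)
t=1.400: state=(5.047)
t=1.600: state=(5.676)
t=1.720: state=(6.048)
next step: t=1.740: state=(6.109) — x has crossed 6.09
linear interpolation between t=1.720 (6.04800) and t=1.740 (6.10931) → t≈1.734

t = 1.734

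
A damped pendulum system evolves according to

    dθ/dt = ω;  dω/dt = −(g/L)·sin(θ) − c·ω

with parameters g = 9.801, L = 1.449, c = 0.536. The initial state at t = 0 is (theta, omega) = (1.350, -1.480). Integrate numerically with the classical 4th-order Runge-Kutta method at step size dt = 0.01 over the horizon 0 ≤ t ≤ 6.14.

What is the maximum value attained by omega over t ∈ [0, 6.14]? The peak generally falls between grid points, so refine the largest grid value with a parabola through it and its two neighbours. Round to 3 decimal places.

t=0.000: state=(1.350, -1.480)
step 1 (dt=0.01): k1=(-1.480, -5.806), k2=(-1.509, -5.780), k3=(-1.509, -5.780), k4=(-1.538, -5.752); state += dt/6·(k1+2k2+2k3+k4)
t=0.010: state=(1.335, -1.538)
t=0.020: state=(1.319, -1.595)
t=0.030: state=(1.303, -1.652)
continuing one RK4 step at a time; state shown every 20 steps (Δt=0.2):
t=0.200: state=(0.947, -2.498)
t=0.400: state=(0.383, -3.029)
t=0.600: state=(-0.215, -2.816)
t=0.800: state=(-0.699, -1.948)
t=1.000: state=(-0.974, -0.782)
t=1.200: state=(-1.012, 0.386)
t=1.400: state=(-0.832, 1.379)
t=1.600: state=(-0.484, 2.026)
t=1.800: state=(-0.056, 2.158)
t=2.000: state=(0.342, 1.743)
t=2.200: state=(0.617, 0.958)
t=2.400: state=(0.718, 0.051)
t=2.600: state=(0.643, -0.773)
t=2.800: state=(0.425, -1.355)
t=3.000: state=(0.126, -1.565)
t=3.200: state=(-0.174, -1.368)
t=3.400: state=(-0.400, -0.853)
t=3.600: state=(-0.505, -0.192)
t=3.800: state=(-0.478, 0.445)
t=4.000: state=(-0.338, 0.917)
t=4.200: state=(-0.130, 1.122)
t=4.400: state=(0.090, 1.029)
t=4.600: state=(0.265, 0.688)
t=4.800: state=(0.357, 0.215)
t=5.000: state=(0.351, -0.261)
t=5.200: state=(0.260, -0.627)
t=5.400: state=(0.113, -0.803)
t=5.600: state=(-0.047, -0.761)
t=5.800: state=(-0.179, -0.534)
t=6.000: state=(-0.253, -0.197)
t=6.140: state=(-0.263, 0.052)
largest grid value and its neighbours: omega(1.740)=2.17858, omega(1.750)=2.17870, omega(1.760)=2.17737
parabola through these three points peaks at t≈1.746 with omega≈2.17883

max omega = 2.179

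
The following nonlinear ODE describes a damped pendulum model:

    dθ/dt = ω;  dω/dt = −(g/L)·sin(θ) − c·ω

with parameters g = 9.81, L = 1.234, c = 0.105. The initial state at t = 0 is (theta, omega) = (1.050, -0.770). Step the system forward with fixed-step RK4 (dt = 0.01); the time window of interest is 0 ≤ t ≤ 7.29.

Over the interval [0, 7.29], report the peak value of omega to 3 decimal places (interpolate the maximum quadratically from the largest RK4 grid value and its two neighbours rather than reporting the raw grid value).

max omega = 2.677

t=0.000: state=(1.050, -0.770)
step 1 (dt=0.01): k1=(-0.770, -6.815), k2=(-0.804, -6.796), k3=(-0.804, -6.795), k4=(-0.838, -6.776); state += dt/6·(k1+2k2+2k3+k4)
t=0.010: state=(1.042, -0.838)
t=0.020: state=(1.033, -0.906)
t=0.030: state=(1.024, -0.973)
continuing one RK4 step at a time; state shown every 25 steps (Δt=0.25):
t=0.250: state=(0.660, -2.259)
t=0.500: state=(-0.004, -2.841)
t=0.750: state=(-0.648, -2.120)
t=1.000: state=(-0.996, -0.592)
t=1.250: state=(-0.934, 1.073)
t=1.500: state=(-0.491, 2.354)
t=1.750: state=(0.158, 2.621)
t=2.000: state=(0.718, 1.697)
t=2.250: state=(0.955, 0.158)
t=2.500: state=(0.796, -1.390)
t=2.750: state=(0.304, -2.403)
t=3.000: state=(-0.312, -2.327)
t=3.250: state=(-0.772, -1.223)
t=3.500: state=(-0.890, 0.298)
t=3.750: state=(-0.634, 1.680)
t=4.000: state=(-0.108, 2.364)
t=4.250: state=(0.454, 1.950)
t=4.500: state=(0.798, 0.715)
t=4.750: state=(0.793, -0.746)
t=5.000: state=(0.450, -1.900)
t=5.250: state=(-0.086, -2.212)
t=5.500: state=(-0.568, -1.501)
t=5.750: state=(-0.786, -0.193)
t=6.000: state=(-0.662, 1.151)
t=6.250: state=(-0.251, 2.010)
t=6.500: state=(0.264, 1.941)
t=6.750: state=(0.645, 0.998)
t=7.000: state=(0.732, -0.315)
t=7.250: state=(0.500, -1.476)
t=7.290: state=(0.438, -1.613)
largest grid value and its neighbours: omega(1.670)=2.67614, omega(1.680)=2.67665, omega(1.690)=2.67504
parabola through these three points peaks at t≈1.677 with omega≈2.67672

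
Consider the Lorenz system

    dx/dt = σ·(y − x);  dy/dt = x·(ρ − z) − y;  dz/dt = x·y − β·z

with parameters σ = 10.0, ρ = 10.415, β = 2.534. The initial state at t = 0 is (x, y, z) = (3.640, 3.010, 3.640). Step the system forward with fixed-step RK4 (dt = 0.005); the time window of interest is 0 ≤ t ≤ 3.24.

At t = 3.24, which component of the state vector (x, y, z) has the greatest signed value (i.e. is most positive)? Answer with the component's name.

t=0.000: state=(3.640, 3.010, 3.640)
step 1 (dt=0.005): k1=(-6.300, 21.651, 1.733), k2=(-5.601, 21.474, 1.870), k3=(-5.623, 21.485, 1.873), k4=(-4.945, 21.319, 2.012); state += dt/6·(k1+2k2+2k3+k4)
t=0.005: state=(3.612, 3.117, 3.649)
t=0.010: state=(3.590, 3.223, 3.660)
t=0.015: state=(3.575, 3.328, 3.672)
continuing one RK4 step at a time; state shown every 40 steps (Δt=0.2):
t=0.200: state=(5.377, 6.991, 5.746)
t=0.400: state=(7.552, 7.387, 11.959)
t=0.600: state=(4.880, 3.200, 12.307)
t=0.800: state=(2.820, 2.451, 8.854)
t=1.000: state=(2.994, 3.459, 6.601)
t=1.200: state=(4.519, 5.522, 6.661)
t=1.400: state=(6.319, 6.813, 9.698)
t=1.600: state=(5.752, 4.845, 11.663)
t=1.800: state=(4.033, 3.457, 9.977)
t=2.000: state=(3.665, 3.833, 8.079)
t=2.200: state=(4.500, 5.100, 7.725)
t=2.400: state=(5.632, 6.012, 9.280)
t=2.600: state=(5.583, 5.177, 10.711)
t=2.800: state=(4.577, 4.139, 10.054)
t=3.000: state=(4.160, 4.190, 8.793)
t=3.200: state=(4.591, 4.942, 8.413)
t=3.240: state=(4.736, 5.108, 8.494)
compare at T: x=4.736, y=5.108, z=8.494

largest component: z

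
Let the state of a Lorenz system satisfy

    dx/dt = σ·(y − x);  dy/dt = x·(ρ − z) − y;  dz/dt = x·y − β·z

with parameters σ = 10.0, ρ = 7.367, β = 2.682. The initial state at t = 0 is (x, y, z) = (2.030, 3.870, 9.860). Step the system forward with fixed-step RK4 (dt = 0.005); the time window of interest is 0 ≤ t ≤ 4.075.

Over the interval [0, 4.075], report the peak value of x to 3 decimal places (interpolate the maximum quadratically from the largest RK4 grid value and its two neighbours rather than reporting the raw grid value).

t=0.000: state=(2.030, 3.870, 9.860)
step 1 (dt=0.005): k1=(18.400, -8.931, -18.588), k2=(17.717, -8.927, -18.332), k3=(17.734, -8.924, -18.340), k4=(17.067, -8.913, -18.094); state += dt/6·(k1+2k2+2k3+k4)
t=0.005: state=(2.119, 3.825, 9.768)
t=0.010: state=(2.201, 3.781, 9.679)
t=0.015: state=(2.277, 3.737, 9.592)
continuing one RK4 step at a time; state shown every 40 steps (Δt=0.2):
t=0.200: state=(2.861, 2.716, 7.096)
t=0.400: state=(2.754, 2.859, 5.309)
t=0.600: state=(3.290, 3.702, 4.630)
t=0.800: state=(4.257, 4.751, 5.246)
t=1.000: state=(4.934, 5.040, 6.711)
t=1.200: state=(4.625, 4.274, 7.428)
t=1.400: state=(3.904, 3.612, 6.875)
t=1.600: state=(3.596, 3.582, 6.047)
t=1.800: state=(3.788, 3.971, 5.680)
t=2.000: state=(4.206, 4.407, 5.948)
t=2.200: state=(4.461, 4.494, 6.520)
t=2.400: state=(4.341, 4.210, 6.797)
t=2.600: state=(4.059, 3.936, 6.597)
t=2.800: state=(3.919, 3.908, 6.250)
t=3.000: state=(3.996, 4.073, 6.092)
t=3.200: state=(4.169, 4.249, 6.207)
t=3.400: state=(4.266, 4.277, 6.434)
t=3.600: state=(4.217, 4.165, 6.540)
t=3.800: state=(4.105, 4.055, 6.462)
t=4.000: state=(4.047, 4.042, 6.321)
t=4.075: state=(4.050, 4.062, 6.283)
largest grid value and its neighbours: x(1.030)=4.95309, x(1.035)=4.95370, x(1.040)=4.95359
parabola through these three points peaks at t≈1.037 with x≈4.95374

max x = 4.954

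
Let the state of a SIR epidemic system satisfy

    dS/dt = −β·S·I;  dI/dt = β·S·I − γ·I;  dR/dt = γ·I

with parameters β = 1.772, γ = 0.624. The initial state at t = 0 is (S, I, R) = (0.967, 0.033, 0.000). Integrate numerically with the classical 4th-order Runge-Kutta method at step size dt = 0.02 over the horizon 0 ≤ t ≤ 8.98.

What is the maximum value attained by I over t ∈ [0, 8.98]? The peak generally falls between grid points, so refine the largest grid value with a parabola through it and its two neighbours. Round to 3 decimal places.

t=0.000: state=(0.967, 0.033, 0.000)
step 1 (dt=0.02): k1=(-0.057, 0.036, 0.021), k2=(-0.057, 0.036, 0.021), k3=(-0.057, 0.036, 0.021), k4=(-0.058, 0.037, 0.021); state += dt/6·(k1+2k2+2k3+k4)
t=0.020: state=(0.966, 0.034, 0.000)
t=0.040: state=(0.965, 0.034, 0.001)
t=0.060: state=(0.964, 0.035, 0.001)
continuing one RK4 step at a time; state shown every 25 steps (Δt=0.5):
t=0.500: state=(0.930, 0.056, 0.014)
t=1.000: state=(0.872, 0.091, 0.036)
t=1.500: state=(0.788, 0.140, 0.072)
t=2.000: state=(0.679, 0.196, 0.124)
t=2.500: state=(0.557, 0.249, 0.194)
t=3.000: state=(0.440, 0.283, 0.278)
t=3.500: state=(0.340, 0.292, 0.368)
t=4.000: state=(0.264, 0.279, 0.457)
t=4.500: state=(0.208, 0.251, 0.540)
t=5.000: state=(0.169, 0.217, 0.614)
t=5.500: state=(0.142, 0.182, 0.676)
t=6.000: state=(0.123, 0.150, 0.728)
t=6.500: state=(0.109, 0.122, 0.770)
t=7.000: state=(0.099, 0.098, 0.804)
t=7.500: state=(0.091, 0.078, 0.831)
t=8.000: state=(0.086, 0.061, 0.853)
t=8.500: state=(0.082, 0.048, 0.870)
t=8.980: state=(0.079, 0.038, 0.883)
largest grid value and its neighbours: I(3.420)=0.29213, I(3.440)=0.29213, I(3.460)=0.29210
parabola through these three points peaks at t≈3.433 with I≈0.29213

max I = 0.292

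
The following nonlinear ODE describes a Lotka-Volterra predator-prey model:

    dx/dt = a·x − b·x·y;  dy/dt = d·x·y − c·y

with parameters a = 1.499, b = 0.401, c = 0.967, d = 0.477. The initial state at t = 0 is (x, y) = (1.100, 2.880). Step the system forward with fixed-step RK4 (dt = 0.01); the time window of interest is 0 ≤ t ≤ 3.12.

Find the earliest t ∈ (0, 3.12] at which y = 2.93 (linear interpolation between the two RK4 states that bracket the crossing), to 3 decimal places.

t=0.000: state=(1.100, 2.880)
step 1 (dt=0.01): k1=(0.379, -1.274), k2=(0.382, -1.268), k3=(0.382, -1.268), k4=(0.385, -1.263); state += dt/6·(k1+2k2+2k3+k4)
t=0.010: state=(1.104, 2.867)
t=0.020: state=(1.108, 2.855)
t=0.030: state=(1.112, 2.842)
continuing one RK4 step at a time; state shown every 20 steps (Δt=0.2):
t=0.200: state=(1.190, 2.647)
t=0.400: state=(1.309, 2.457)
t=0.600: state=(1.460, 2.310)
t=0.800: state=(1.644, 2.207)
t=1.000: state=(1.864, 2.150)
t=1.200: state=(2.118, 2.142)
t=1.400: state=(2.404, 2.189)
t=1.600: state=(2.711, 2.303)
t=1.800: state=(3.020, 2.495)
t=2.000: state=(3.301, 2.780)
t=2.080: state=(3.396, 2.924)
next step: t=2.090: state=(3.407, 2.944) — y has crossed 2.93
linear interpolation between t=2.080 (2.92434) and t=2.090 (2.94357) → t≈2.083

t = 2.083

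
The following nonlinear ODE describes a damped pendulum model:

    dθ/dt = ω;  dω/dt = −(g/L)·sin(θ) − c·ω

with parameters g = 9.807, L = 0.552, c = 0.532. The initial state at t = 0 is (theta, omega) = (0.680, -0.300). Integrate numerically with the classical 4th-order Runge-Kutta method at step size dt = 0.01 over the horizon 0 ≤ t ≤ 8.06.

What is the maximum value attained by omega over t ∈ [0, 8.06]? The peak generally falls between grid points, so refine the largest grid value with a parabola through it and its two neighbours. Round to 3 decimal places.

max omega = 2.100

t=0.000: state=(0.680, -0.300)
step 1 (dt=0.01): k1=(-0.300, -11.012), k2=(-0.355, -10.962), k3=(-0.355, -10.958), k4=(-0.410, -10.904); state += dt/6·(k1+2k2+2k3+k4)
t=0.010: state=(0.676, -0.410)
t=0.020: state=(0.672, -0.518)
t=0.030: state=(0.666, -0.625)
continuing one RK4 step at a time; state shown every 50 steps (Δt=0.5):
t=0.500: state=(-0.297, -2.044)
t=1.000: state=(-0.276, 1.896)
t=1.500: state=(0.453, -0.017)
t=2.000: state=(-0.174, -1.442)
t=2.500: state=(-0.197, 1.245)
t=3.000: state=(0.302, 0.027)
t=3.500: state=(-0.112, -0.979)
t=4.000: state=(-0.133, 0.834)
t=4.500: state=(0.203, 0.017)
t=5.000: state=(-0.076, -0.655)
t=5.500: state=(-0.088, 0.564)
t=6.000: state=(0.136, 0.003)
t=6.500: state=(-0.053, -0.435)
t=7.000: state=(-0.057, 0.383)
t=7.500: state=(0.091, -0.006)
t=8.000: state=(-0.037, -0.288)
t=8.060: state=(-0.053, -0.231)
largest grid value and its neighbours: omega(1.090)=2.09579, omega(1.100)=2.09948, omega(1.110)=2.09943
parabola through these three points peaks at t≈1.105 with omega≈2.09992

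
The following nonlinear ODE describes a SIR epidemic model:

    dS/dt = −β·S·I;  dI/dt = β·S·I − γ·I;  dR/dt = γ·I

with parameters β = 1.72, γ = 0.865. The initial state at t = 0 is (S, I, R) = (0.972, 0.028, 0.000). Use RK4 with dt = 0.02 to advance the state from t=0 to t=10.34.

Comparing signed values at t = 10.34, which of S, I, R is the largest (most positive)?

t=0.000: state=(0.972, 0.028, 0.000)
step 1 (dt=0.02): k1=(-0.047, 0.023, 0.024), k2=(-0.047, 0.023, 0.024), k3=(-0.047, 0.023, 0.024), k4=(-0.048, 0.023, 0.025); state += dt/6·(k1+2k2+2k3+k4)
t=0.020: state=(0.971, 0.028, 0.000)
t=0.040: state=(0.970, 0.029, 0.001)
t=0.060: state=(0.969, 0.029, 0.001)
continuing one RK4 step at a time; state shown every 25 steps (Δt=0.5):
t=0.500: state=(0.944, 0.041, 0.015)
t=1.000: state=(0.904, 0.060, 0.037)
t=1.500: state=(0.851, 0.082, 0.067)
t=2.000: state=(0.784, 0.108, 0.108)
t=2.500: state=(0.707, 0.133, 0.160)
t=3.000: state=(0.625, 0.153, 0.222)
t=3.500: state=(0.545, 0.164, 0.291)
t=4.000: state=(0.472, 0.165, 0.363)
t=4.500: state=(0.411, 0.156, 0.433)
t=5.000: state=(0.362, 0.141, 0.497)
t=5.500: state=(0.323, 0.123, 0.554)
t=6.000: state=(0.293, 0.104, 0.603)
t=6.500: state=(0.270, 0.086, 0.644)
t=7.000: state=(0.253, 0.070, 0.678)
t=7.500: state=(0.239, 0.056, 0.705)
t=8.000: state=(0.229, 0.044, 0.726)
t=8.500: state=(0.222, 0.035, 0.743)
t=9.000: state=(0.216, 0.027, 0.757)
t=9.500: state=(0.211, 0.021, 0.767)
t=10.000: state=(0.208, 0.017, 0.775)
t=10.340: state=(0.206, 0.014, 0.780)
compare at T: S=0.206, I=0.014, R=0.780

largest component: R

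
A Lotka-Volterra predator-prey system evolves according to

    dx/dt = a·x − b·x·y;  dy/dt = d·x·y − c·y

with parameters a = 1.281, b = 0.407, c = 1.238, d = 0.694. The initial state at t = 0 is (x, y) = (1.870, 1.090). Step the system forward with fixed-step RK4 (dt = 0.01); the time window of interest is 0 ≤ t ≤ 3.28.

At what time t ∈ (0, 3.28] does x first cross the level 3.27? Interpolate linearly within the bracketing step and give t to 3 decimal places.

t = 0.723

t=0.000: state=(1.870, 1.090)
step 1 (dt=0.01): k1=(1.566, 0.065), k2=(1.572, 0.071), k3=(1.572, 0.071), k4=(1.579, 0.077); state += dt/6·(k1+2k2+2k3+k4)
t=0.010: state=(1.886, 1.091)
t=0.020: state=(1.902, 1.092)
t=0.030: state=(1.918, 1.092)
continuing one RK4 step at a time; state shown every 20 steps (Δt=0.2):
t=0.200: state=(2.208, 1.129)
t=0.400: state=(2.593, 1.229)
t=0.600: state=(3.011, 1.415)
t=0.720: state=(3.264, 1.584)
next step: t=0.730: state=(3.285, 1.601) — x has crossed 3.27
linear interpolation between t=0.720 (3.26380) and t=0.730 (3.28452) → t≈0.723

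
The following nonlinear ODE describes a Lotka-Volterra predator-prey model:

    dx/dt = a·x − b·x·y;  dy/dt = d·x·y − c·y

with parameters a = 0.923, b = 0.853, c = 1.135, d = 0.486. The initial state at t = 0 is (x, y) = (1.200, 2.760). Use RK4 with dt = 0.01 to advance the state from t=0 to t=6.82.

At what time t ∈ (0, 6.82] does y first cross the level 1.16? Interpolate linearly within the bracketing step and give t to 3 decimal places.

t=0.000: state=(1.200, 2.760)
step 1 (dt=0.01): k1=(-1.718, -1.523), k2=(-1.698, -1.530), k3=(-1.698, -1.530), k4=(-1.678, -1.537); state += dt/6·(k1+2k2+2k3+k4)
t=0.010: state=(1.183, 2.745)
t=0.020: state=(1.166, 2.729)
t=0.030: state=(1.150, 2.714)
continuing one RK4 step at a time; state shown every 25 steps (Δt=0.25):
t=0.250: state=(0.876, 2.353)
t=0.500: state=(0.698, 1.947)
t=0.750: state=(0.604, 1.586)
t=1.000: state=(0.561, 1.281)
t=1.110: state=(0.553, 1.165)
next step: t=1.120: state=(0.553, 1.155) — y has crossed 1.16
linear interpolation between t=1.110 (1.16474) and t=1.120 (1.15470) → t≈1.115

t = 1.115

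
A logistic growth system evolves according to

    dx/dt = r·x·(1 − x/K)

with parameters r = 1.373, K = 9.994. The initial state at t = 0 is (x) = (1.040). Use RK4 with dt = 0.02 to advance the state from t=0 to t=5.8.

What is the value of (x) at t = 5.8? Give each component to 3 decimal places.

t=0.000: state=(1.040)
step 1 (dt=0.02): k1=(1.279), k2=(1.293), k3=(1.293), k4=(1.307); state += dt/6·(k1+2k2+2k3+k4)
t=0.020: state=(1.066)
t=0.040: state=(1.092)
t=0.060: state=(1.119)
continuing one RK4 step at a time; state shown every 10 steps (Δt=0.2):
t=0.200: state=(1.325)
t=0.400: state=(1.674)
t=0.600: state=(2.092)
t=0.800: state=(2.582)
t=1.000: state=(3.142)
t=1.200: state=(3.761)
t=1.400: state=(4.423)
t=1.600: state=(5.107)
t=1.800: state=(5.786)
t=2.000: state=(6.437)
t=2.200: state=(7.038)
t=2.400: state=(7.577)
t=2.600: state=(8.044)
t=2.800: state=(8.439)
t=3.000: state=(8.767)
t=3.200: state=(9.033)
t=3.400: state=(9.247)
t=3.600: state=(9.416)
t=3.800: state=(9.548)
t=4.000: state=(9.652)
t=4.200: state=(9.732)
t=4.400: state=(9.793)
t=4.600: state=(9.841)
t=4.800: state=(9.877)
t=5.000: state=(9.905)
t=5.200: state=(9.926)
t=5.400: state=(9.942)
t=5.600: state=(9.955)
t=5.800: state=(9.964)

(x) = (9.964)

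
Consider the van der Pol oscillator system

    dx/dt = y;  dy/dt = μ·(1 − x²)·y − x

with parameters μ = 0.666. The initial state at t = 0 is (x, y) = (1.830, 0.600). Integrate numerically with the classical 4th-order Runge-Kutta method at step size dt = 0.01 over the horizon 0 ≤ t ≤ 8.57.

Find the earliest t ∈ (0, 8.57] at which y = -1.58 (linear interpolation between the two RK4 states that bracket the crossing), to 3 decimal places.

t = 1.784

t=0.000: state=(1.830, 0.600)
step 1 (dt=0.01): k1=(0.600, -2.769), k2=(0.586, -2.754), k3=(0.586, -2.754), k4=(0.572, -2.740); state += dt/6·(k1+2k2+2k3+k4)
t=0.010: state=(1.836, 0.572)
t=0.020: state=(1.841, 0.545)
t=0.030: state=(1.847, 0.518)
continuing one RK4 step at a time; state shown every 50 steps (Δt=0.5):
t=0.500: state=(1.853, -0.377)
t=1.000: state=(1.539, -0.841)
t=1.500: state=(1.018, -1.261)
t=1.780: state=(0.623, -1.575)
next step: t=1.790: state=(0.607, -1.588) — y has crossed -1.58
linear interpolation between t=1.780 (-1.57500) and t=1.790 (-1.58770) → t≈1.784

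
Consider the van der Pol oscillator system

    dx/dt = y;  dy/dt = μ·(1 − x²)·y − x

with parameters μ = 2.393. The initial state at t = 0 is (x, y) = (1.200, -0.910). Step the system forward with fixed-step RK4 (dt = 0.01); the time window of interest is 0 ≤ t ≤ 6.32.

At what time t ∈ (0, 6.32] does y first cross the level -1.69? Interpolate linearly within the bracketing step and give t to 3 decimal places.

t=0.000: state=(1.200, -0.910)
step 1 (dt=0.01): k1=(-0.910, -0.242), k2=(-0.911, -0.260), k3=(-0.911, -0.260), k4=(-0.913, -0.278); state += dt/6·(k1+2k2+2k3+k4)
t=0.010: state=(1.191, -0.913)
t=0.020: state=(1.182, -0.916)
t=0.030: state=(1.173, -0.919)
continuing one RK4 step at a time; state shown every 25 steps (Δt=0.25):
t=0.250: state=(0.956, -1.083)
t=0.500: state=(0.634, -1.561)
t=0.540: state=(0.569, -1.684)
next step: t=0.550: state=(0.552, -1.718) — y has crossed -1.69
linear interpolation between t=0.540 (-1.68410) and t=0.550 (-1.71762) → t≈0.542

t = 0.542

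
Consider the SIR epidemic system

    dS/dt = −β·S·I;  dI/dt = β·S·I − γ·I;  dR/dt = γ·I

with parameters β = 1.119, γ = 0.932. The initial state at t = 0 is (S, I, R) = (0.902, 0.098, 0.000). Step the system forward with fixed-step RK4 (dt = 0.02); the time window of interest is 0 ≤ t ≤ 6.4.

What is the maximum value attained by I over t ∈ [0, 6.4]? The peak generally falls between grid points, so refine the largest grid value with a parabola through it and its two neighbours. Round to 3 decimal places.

max I = 0.101

t=0.000: state=(0.902, 0.098, 0.000)
step 1 (dt=0.02): k1=(-0.099, 0.008, 0.091), k2=(-0.099, 0.007, 0.091), k3=(-0.099, 0.007, 0.091), k4=(-0.099, 0.007, 0.091); state += dt/6·(k1+2k2+2k3+k4)
t=0.020: state=(0.900, 0.098, 0.002)
t=0.040: state=(0.898, 0.098, 0.004)
t=0.060: state=(0.896, 0.098, 0.005)
continuing one RK4 step at a time; state shown every 25 steps (Δt=0.5):
t=0.500: state=(0.853, 0.100, 0.046)
t=1.000: state=(0.806, 0.100, 0.093)
t=1.500: state=(0.763, 0.098, 0.139)
t=2.000: state=(0.723, 0.093, 0.184)
t=2.500: state=(0.688, 0.086, 0.226)
t=3.000: state=(0.657, 0.079, 0.264)
t=3.500: state=(0.630, 0.071, 0.299)
t=4.000: state=(0.607, 0.063, 0.330)
t=4.500: state=(0.587, 0.055, 0.358)
t=5.000: state=(0.570, 0.048, 0.382)
t=5.500: state=(0.556, 0.041, 0.403)
t=6.000: state=(0.545, 0.035, 0.420)
t=6.400: state=(0.537, 0.031, 0.433)
largest grid value and its neighbours: I(0.700)=0.10072, I(0.720)=0.10072, I(0.740)=0.10071
parabola through these three points peaks at t≈0.714 with I≈0.10072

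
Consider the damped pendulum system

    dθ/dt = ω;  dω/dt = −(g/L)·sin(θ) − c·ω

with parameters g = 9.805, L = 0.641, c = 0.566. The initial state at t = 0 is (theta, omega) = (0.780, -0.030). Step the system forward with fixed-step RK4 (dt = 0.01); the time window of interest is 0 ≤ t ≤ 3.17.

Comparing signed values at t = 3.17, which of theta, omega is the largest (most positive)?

t=0.000: state=(0.780, -0.030)
step 1 (dt=0.01): k1=(-0.030, -10.741), k2=(-0.084, -10.709), k3=(-0.084, -10.706), k4=(-0.137, -10.671); state += dt/6·(k1+2k2+2k3+k4)
t=0.010: state=(0.779, -0.137)
t=0.020: state=(0.777, -0.243)
t=0.030: state=(0.774, -0.349)
continuing one RK4 step at a time; state shown every 20 steps (Δt=0.2):
t=0.200: state=(0.575, -1.902)
t=0.400: state=(0.094, -2.661)
t=0.600: state=(-0.386, -1.911)
t=0.800: state=(-0.609, -0.253)
t=1.000: state=(-0.491, 1.349)
t=1.200: state=(-0.127, 2.105)
t=1.400: state=(0.267, 1.645)
t=1.600: state=(0.475, 0.358)
t=1.800: state=(0.408, -0.972)
t=2.000: state=(0.130, -1.659)
t=2.200: state=(-0.189, -1.373)
t=2.400: state=(-0.371, -0.376)
t=2.600: state=(-0.334, 0.711)
t=2.800: state=(-0.120, 1.307)
t=3.000: state=(0.136, 1.128)
t=3.170: state=(0.278, 0.490)
compare at T: theta=0.278, omega=0.490

largest component: omega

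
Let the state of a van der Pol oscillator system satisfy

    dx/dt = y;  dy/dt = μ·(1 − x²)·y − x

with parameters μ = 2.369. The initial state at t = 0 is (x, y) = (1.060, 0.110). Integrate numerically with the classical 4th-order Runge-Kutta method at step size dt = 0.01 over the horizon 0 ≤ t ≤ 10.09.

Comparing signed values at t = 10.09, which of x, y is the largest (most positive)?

largest component: y

t=0.000: state=(1.060, 0.110)
step 1 (dt=0.01): k1=(0.110, -1.092), k2=(0.105, -1.091), k3=(0.105, -1.091), k4=(0.099, -1.091); state += dt/6·(k1+2k2+2k3+k4)
t=0.010: state=(1.061, 0.099)
t=0.020: state=(1.062, 0.088)
t=0.030: state=(1.063, 0.077)
continuing one RK4 step at a time; state shown every 50 steps (Δt=0.5):
t=0.500: state=(0.984, -0.404)
t=1.000: state=(0.631, -1.104)
t=1.500: state=(-0.379, -3.364)
t=2.000: state=(-1.897, -0.988)
t=2.500: state=(-1.937, 0.248)
t=3.000: state=(-1.790, 0.323)
t=3.500: state=(-1.615, 0.384)
t=4.000: state=(-1.399, 0.489)
t=4.500: state=(-1.106, 0.720)
t=5.000: state=(-0.602, 1.459)
t=5.500: state=(0.719, 4.154)
t=6.000: state=(2.005, 0.350)
t=6.500: state=(1.950, -0.268)
t=7.000: state=(1.801, -0.321)
t=7.500: state=(1.627, -0.379)
t=8.000: state=(1.415, -0.480)
t=8.500: state=(1.129, -0.697)
t=9.000: state=(0.648, -1.373)
t=9.500: state=(-0.588, -3.997)
t=10.000: state=(-1.991, -0.512)
t=10.090: state=(-2.018, -0.136)
compare at T: x=-2.018, y=-0.136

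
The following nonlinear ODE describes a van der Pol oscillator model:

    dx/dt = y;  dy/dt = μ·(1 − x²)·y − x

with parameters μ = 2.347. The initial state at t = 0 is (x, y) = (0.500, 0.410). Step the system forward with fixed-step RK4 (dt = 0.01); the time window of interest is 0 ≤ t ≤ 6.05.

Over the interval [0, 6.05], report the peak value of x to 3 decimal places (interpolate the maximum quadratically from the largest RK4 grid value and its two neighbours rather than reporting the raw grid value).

max x = 0.891

t=0.000: state=(0.500, 0.410)
step 1 (dt=0.01): k1=(0.410, 0.222), k2=(0.411, 0.220), k3=(0.411, 0.220), k4=(0.412, 0.217); state += dt/6·(k1+2k2+2k3+k4)
t=0.010: state=(0.504, 0.412)
t=0.020: state=(0.508, 0.414)
t=0.030: state=(0.512, 0.416)
continuing one RK4 step at a time; state shown every 20 steps (Δt=0.2):
t=0.200: state=(0.586, 0.443)
t=0.400: state=(0.675, 0.444)
t=0.600: state=(0.760, 0.396)
t=0.800: state=(0.830, 0.298)
t=1.000: state=(0.876, 0.156)
t=1.200: state=(0.891, -0.014)
t=1.400: state=(0.869, -0.202)
t=1.600: state=(0.808, -0.413)
t=1.800: state=(0.701, -0.673)
t=2.000: state=(0.532, -1.042)
t=2.200: state=(0.269, -1.638)
t=2.400: state=(-0.149, -2.619)
t=2.600: state=(-0.786, -3.646)
t=2.800: state=(-1.482, -2.883)
t=3.000: state=(-1.857, -0.958)
t=3.200: state=(-1.942, -0.057)
t=3.400: state=(-1.922, 0.202)
t=3.600: state=(-1.872, 0.280)
t=3.800: state=(-1.813, 0.313)
t=4.000: state=(-1.748, 0.338)
t=4.200: state=(-1.678, 0.363)
t=4.400: state=(-1.602, 0.392)
t=4.600: state=(-1.520, 0.428)
t=4.800: state=(-1.430, 0.474)
t=5.000: state=(-1.330, 0.537)
t=5.200: state=(-1.214, 0.624)
t=5.400: state=(-1.077, 0.752)
t=5.600: state=(-0.908, 0.956)
t=5.800: state=(-0.685, 1.306)
t=6.000: state=(-0.367, 1.948)
t=6.050: state=(-0.264, 2.181)
largest grid value and its neighbours: x(1.170)=0.89066, x(1.180)=0.89074, x(1.190)=0.89074
parabola through these three points peaks at t≈1.184 with x≈0.89075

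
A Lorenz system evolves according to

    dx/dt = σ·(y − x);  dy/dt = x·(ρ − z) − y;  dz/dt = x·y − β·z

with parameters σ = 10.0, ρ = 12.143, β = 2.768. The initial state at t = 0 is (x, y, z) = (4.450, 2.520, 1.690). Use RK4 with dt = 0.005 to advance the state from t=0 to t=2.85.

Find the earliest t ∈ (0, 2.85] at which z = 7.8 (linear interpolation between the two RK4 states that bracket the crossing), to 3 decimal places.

t=0.000: state=(4.450, 2.520, 1.690)
step 1 (dt=0.005): k1=(-19.300, 43.996, 6.536), k2=(-17.718, 43.310, 6.853), k3=(-17.774, 43.349, 6.854), k4=(-16.244, 42.701, 7.163); state += dt/6·(k1+2k2+2k3+k4)
t=0.005: state=(4.361, 2.737, 1.724)
t=0.010: state=(4.287, 2.947, 1.762)
t=0.015: state=(4.227, 3.153, 1.802)
continuing one RK4 step at a time; state shown every 20 steps (Δt=0.1):
t=0.100: state=(4.652, 6.299, 2.986)
t=0.200: state=(7.019, 9.819, 6.469)
t=0.220: state=(7.579, 10.367, 7.557)
next step: t=0.225: state=(7.718, 10.484, 7.849) — z has crossed 7.8
linear interpolation between t=0.220 (7.55702) and t=0.225 (7.84917) → t≈0.224

t = 0.224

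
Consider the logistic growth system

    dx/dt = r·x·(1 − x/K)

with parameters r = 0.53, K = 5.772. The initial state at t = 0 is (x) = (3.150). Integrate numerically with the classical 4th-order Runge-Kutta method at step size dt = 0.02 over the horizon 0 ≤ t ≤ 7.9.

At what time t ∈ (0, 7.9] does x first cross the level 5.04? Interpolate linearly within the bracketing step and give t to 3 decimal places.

t=0.000: state=(3.150)
step 1 (dt=0.02): k1=(0.758), k2=(0.758), k3=(0.758), k4=(0.758); state += dt/6·(k1+2k2+2k3+k4)
t=0.020: state=(3.165)
t=0.040: state=(3.180)
t=0.060: state=(3.195)
continuing one RK4 step at a time; state shown every 25 steps (Δt=0.5):
t=0.500: state=(3.523)
t=1.000: state=(3.874)
t=1.500: state=(4.195)
t=2.000: state=(4.480)
t=2.500: state=(4.726)
t=3.000: state=(4.934)
t=3.280: state=(5.035)
next step: t=3.300: state=(5.042) — x has crossed 5.04
linear interpolation between t=3.280 (5.03518) and t=3.300 (5.04197) → t≈3.294

t = 3.294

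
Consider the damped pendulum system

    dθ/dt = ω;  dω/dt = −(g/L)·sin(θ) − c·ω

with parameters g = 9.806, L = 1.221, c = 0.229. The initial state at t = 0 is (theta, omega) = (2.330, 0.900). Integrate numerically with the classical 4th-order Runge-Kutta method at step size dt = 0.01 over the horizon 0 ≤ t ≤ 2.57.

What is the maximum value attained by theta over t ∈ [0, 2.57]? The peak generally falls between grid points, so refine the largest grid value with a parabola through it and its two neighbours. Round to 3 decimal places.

t=0.000: state=(2.330, 0.900)
step 1 (dt=0.01): k1=(0.900, -6.032), k2=(0.870, -6.000), k3=(0.870, -6.001), k4=(0.840, -5.970); state += dt/6·(k1+2k2+2k3+k4)
t=0.010: state=(2.339, 0.840)
t=0.020: state=(2.347, 0.781)
t=0.030: state=(2.354, 0.722)
continuing one RK4 step at a time; state shown every 10 steps (Δt=0.1):
t=0.100: state=(2.391, 0.323)
t=0.200: state=(2.396, -0.222)
t=0.300: state=(2.346, -0.767)
t=0.400: state=(2.241, -1.342)
t=0.500: state=(2.076, -1.969)
t=0.600: state=(1.845, -2.656)
t=0.700: state=(1.544, -3.380)
t=0.800: state=(1.170, -4.076)
t=0.900: state=(0.733, -4.627)
t=1.000: state=(0.254, -4.896)
t=1.100: state=(-0.233, -4.792)
t=1.200: state=(-0.692, -4.329)
t=1.300: state=(-1.091, -3.614)
t=1.400: state=(-1.411, -2.780)
t=1.500: state=(-1.646, -1.925)
t=1.600: state=(-1.797, -1.098)
t=1.700: state=(-1.867, -0.308)
t=1.800: state=(-1.859, 0.458)
t=1.900: state=(-1.776, 1.216)
t=2.000: state=(-1.616, 1.975)
t=2.100: state=(-1.381, 2.721)
t=2.200: state=(-1.074, 3.405)
t=2.300: state=(-0.705, 3.943)
t=2.400: state=(-0.294, 4.232)
t=2.500: state=(0.131, 4.200)
t=2.570: state=(0.418, 3.981)
largest grid value and its neighbours: theta(0.150)=2.40006, theta(0.160)=2.40028, theta(0.170)=2.39995
parabola through these three points peaks at t≈0.159 with theta≈2.40028

max theta = 2.400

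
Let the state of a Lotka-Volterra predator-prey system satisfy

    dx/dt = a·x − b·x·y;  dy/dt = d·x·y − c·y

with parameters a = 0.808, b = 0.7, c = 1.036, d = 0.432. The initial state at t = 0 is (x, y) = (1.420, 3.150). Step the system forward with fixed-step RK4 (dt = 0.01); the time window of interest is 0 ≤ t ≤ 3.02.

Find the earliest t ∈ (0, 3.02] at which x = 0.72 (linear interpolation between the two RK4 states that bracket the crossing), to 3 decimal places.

t = 0.652

t=0.000: state=(1.420, 3.150)
step 1 (dt=0.01): k1=(-1.984, -1.331), k2=(-1.963, -1.342), k3=(-1.963, -1.342), k4=(-1.943, -1.352); state += dt/6·(k1+2k2+2k3+k4)
t=0.010: state=(1.400, 3.137)
t=0.020: state=(1.381, 3.123)
t=0.030: state=(1.362, 3.109)
continuing one RK4 step at a time; state shown every 10 steps (Δt=0.1):
t=0.100: state=(1.241, 3.008)
t=0.200: state=(1.096, 2.852)
t=0.300: state=(0.979, 2.689)
t=0.400: state=(0.884, 2.523)
t=0.500: state=(0.808, 2.360)
t=0.600: state=(0.747, 2.200)
t=0.650: state=(0.721, 2.122)
next step: t=0.660: state=(0.716, 2.107) — x has crossed 0.72
linear interpolation between t=0.650 (0.72086) and t=0.660 (0.71603) → t≈0.652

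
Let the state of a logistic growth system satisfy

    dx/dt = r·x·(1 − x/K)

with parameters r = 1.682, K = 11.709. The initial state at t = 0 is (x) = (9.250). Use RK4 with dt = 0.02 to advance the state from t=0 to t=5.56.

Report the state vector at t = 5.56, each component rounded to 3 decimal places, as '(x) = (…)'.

(x) = (11.709)

t=0.000: state=(9.250)
step 1 (dt=0.02): k1=(3.267), k2=(3.235), k3=(3.236), k4=(3.204); state += dt/6·(k1+2k2+2k3+k4)
t=0.020: state=(9.315)
t=0.040: state=(9.378)
t=0.060: state=(9.440)
continuing one RK4 step at a time; state shown every 10 steps (Δt=0.2):
t=0.200: state=(9.840)
t=0.400: state=(10.310)
t=0.600: state=(10.675)
t=0.800: state=(10.951)
t=1.000: state=(11.157)
t=1.200: state=(11.310)
t=1.400: state=(11.421)
t=1.600: state=(11.502)
t=1.800: state=(11.560)
t=2.000: state=(11.602)
t=2.200: state=(11.633)
t=2.400: state=(11.654)
t=2.600: state=(11.670)
t=2.800: state=(11.681)
t=3.000: state=(11.689)
t=3.200: state=(11.695)
t=3.400: state=(11.699)
t=3.600: state=(11.702)
t=3.800: state=(11.704)
t=4.000: state=(11.705)
t=4.200: state=(11.706)
t=4.400: state=(11.707)
t=4.600: state=(11.708)
t=4.800: state=(11.708)
t=5.000: state=(11.708)
t=5.200: state=(11.709)
t=5.400: state=(11.709)
t=5.560: state=(11.709)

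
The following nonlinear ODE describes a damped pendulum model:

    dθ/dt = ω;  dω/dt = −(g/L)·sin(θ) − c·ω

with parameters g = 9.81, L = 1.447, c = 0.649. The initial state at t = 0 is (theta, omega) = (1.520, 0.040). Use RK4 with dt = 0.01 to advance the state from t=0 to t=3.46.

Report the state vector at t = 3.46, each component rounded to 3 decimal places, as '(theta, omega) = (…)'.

t=0.000: state=(1.520, 0.040)
step 1 (dt=0.01): k1=(0.040, -6.797), k2=(0.006, -6.775), k3=(0.006, -6.775), k4=(-0.028, -6.753); state += dt/6·(k1+2k2+2k3+k4)
t=0.010: state=(1.520, -0.028)
t=0.020: state=(1.519, -0.095)
t=0.030: state=(1.518, -0.162)
continuing one RK4 step at a time; state shown every 20 steps (Δt=0.2):
t=0.200: state=(1.398, -1.230)
t=0.400: state=(1.043, -2.274)
t=0.600: state=(0.517, -2.885)
t=0.800: state=(-0.065, -2.806)
t=1.000: state=(-0.560, -2.056)
t=1.200: state=(-0.864, -0.957)
t=1.400: state=(-0.941, 0.172)
t=1.600: state=(-0.806, 1.137)
t=1.800: state=(-0.508, 1.780)
t=2.000: state=(-0.126, 1.955)
t=2.200: state=(0.241, 1.633)
t=2.400: state=(0.504, 0.956)
t=2.600: state=(0.615, 0.150)
t=2.800: state=(0.568, -0.590)
t=3.000: state=(0.393, -1.113)
t=3.200: state=(0.145, -1.315)
t=3.400: state=(-0.109, -1.171)
t=3.460: state=(-0.177, -1.069)

(theta, omega) = (-0.177, -1.069)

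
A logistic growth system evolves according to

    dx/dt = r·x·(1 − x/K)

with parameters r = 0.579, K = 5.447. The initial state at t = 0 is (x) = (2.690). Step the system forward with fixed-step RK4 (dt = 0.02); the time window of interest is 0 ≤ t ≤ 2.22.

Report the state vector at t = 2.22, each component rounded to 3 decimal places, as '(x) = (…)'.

(x) = (4.244)

t=0.000: state=(2.690)
step 1 (dt=0.02): k1=(0.788), k2=(0.788), k3=(0.788), k4=(0.788); state += dt/6·(k1+2k2+2k3+k4)
t=0.020: state=(2.706)
t=0.040: state=(2.722)
t=0.060: state=(2.737)
continuing one RK4 step at a time; state shown every 5 steps (Δt=0.1):
t=0.100: state=(2.769)
t=0.200: state=(2.848)
t=0.300: state=(2.926)
t=0.400: state=(3.004)
t=0.500: state=(3.082)
t=0.600: state=(3.159)
t=0.700: state=(3.236)
t=0.800: state=(3.311)
t=0.900: state=(3.386)
t=1.000: state=(3.460)
t=1.100: state=(3.532)
t=1.200: state=(3.603)
t=1.300: state=(3.673)
t=1.400: state=(3.742)
t=1.500: state=(3.809)
t=1.600: state=(3.875)
t=1.700: state=(3.939)
t=1.800: state=(4.001)
t=1.900: state=(4.062)
t=2.000: state=(4.120)
t=2.100: state=(4.178)
t=2.200: state=(4.233)
t=2.220: state=(4.244)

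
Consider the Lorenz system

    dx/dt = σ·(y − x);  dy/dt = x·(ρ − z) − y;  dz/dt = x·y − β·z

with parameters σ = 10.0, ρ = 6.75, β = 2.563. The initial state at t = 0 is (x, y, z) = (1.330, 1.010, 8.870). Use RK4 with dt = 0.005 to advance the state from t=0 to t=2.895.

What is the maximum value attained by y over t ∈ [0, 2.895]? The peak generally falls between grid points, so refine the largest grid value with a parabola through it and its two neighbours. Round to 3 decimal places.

max y = 5.780

t=0.000: state=(1.330, 1.010, 8.870)
step 1 (dt=0.005): k1=(-3.200, -3.830, -21.391), k2=(-3.216, -3.732, -21.274), k3=(-3.213, -3.733, -21.275), k4=(-3.226, -3.637, -21.159); state += dt/6·(k1+2k2+2k3+k4)
t=0.005: state=(1.314, 0.991, 8.764)
t=0.010: state=(1.298, 0.974, 8.658)
t=0.015: state=(1.282, 0.957, 8.554)
continuing one RK4 step at a time; state shown every 20 steps (Δt=0.1):
t=0.100: state=(1.031, 0.786, 6.955)
t=0.200: state=(0.860, 0.761, 5.445)
t=0.300: state=(0.823, 0.841, 4.272)
t=0.400: state=(0.889, 1.000, 3.375)
t=0.500: state=(1.045, 1.247, 2.707)
t=0.600: state=(1.298, 1.605, 2.243)
t=0.700: state=(1.668, 2.107, 1.979)
t=0.800: state=(2.185, 2.784, 1.949)
t=0.900: state=(2.871, 3.642, 2.230)
t=1.000: state=(3.712, 4.605, 2.937)
t=1.100: state=(4.600, 5.443, 4.147)
t=1.200: state=(5.293, 5.780, 5.710)
t=1.300: state=(5.489, 5.374, 7.122)
t=1.400: state=(5.092, 4.458, 7.824)
t=1.500: state=(4.345, 3.550, 7.710)
t=1.600: state=(3.605, 2.956, 7.088)
t=1.700: state=(3.082, 2.690, 6.302)
t=1.800: state=(2.815, 2.664, 5.563)
t=1.900: state=(2.765, 2.807, 4.972)
t=2.000: state=(2.884, 3.074, 4.578)
t=2.100: state=(3.133, 3.433, 4.406)
t=2.200: state=(3.471, 3.838, 4.473)
t=2.300: state=(3.846, 4.219, 4.770)
t=2.400: state=(4.188, 4.486, 5.246)
t=2.500: state=(4.416, 4.562, 5.792)
t=2.600: state=(4.469, 4.429, 6.256)
t=2.700: state=(4.346, 4.152, 6.514)
t=2.800: state=(4.108, 3.841, 6.529)
t=2.895: state=(3.854, 3.598, 6.361)
largest grid value and its neighbours: y(1.190)=5.77857, y(1.195)=5.78016, y(1.200)=5.77978
parabola through these three points peaks at t≈1.197 with y≈5.78025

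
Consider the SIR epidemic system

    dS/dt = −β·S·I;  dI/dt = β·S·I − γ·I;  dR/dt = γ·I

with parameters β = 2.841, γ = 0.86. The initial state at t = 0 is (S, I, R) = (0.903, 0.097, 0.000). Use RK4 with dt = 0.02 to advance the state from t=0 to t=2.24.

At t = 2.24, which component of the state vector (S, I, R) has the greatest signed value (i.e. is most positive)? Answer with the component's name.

largest component: R

t=0.000: state=(0.903, 0.097, 0.000)
step 1 (dt=0.02): k1=(-0.249, 0.165, 0.083), k2=(-0.252, 0.168, 0.085), k3=(-0.252, 0.168, 0.085), k4=(-0.256, 0.170, 0.086); state += dt/6·(k1+2k2+2k3+k4)
t=0.020: state=(0.898, 0.100, 0.002)
t=0.040: state=(0.893, 0.104, 0.003)
t=0.060: state=(0.887, 0.107, 0.005)
continuing one RK4 step at a time; state shown every 5 steps (Δt=0.1):
t=0.100: state=(0.876, 0.115, 0.009)
t=0.200: state=(0.846, 0.134, 0.020)
t=0.300: state=(0.812, 0.156, 0.032)
t=0.400: state=(0.774, 0.179, 0.047)
t=0.500: state=(0.733, 0.204, 0.063)
t=0.600: state=(0.689, 0.229, 0.082)
t=0.700: state=(0.644, 0.254, 0.102)
t=0.800: state=(0.597, 0.278, 0.125)
t=0.900: state=(0.550, 0.300, 0.150)
t=1.000: state=(0.503, 0.320, 0.177)
t=1.100: state=(0.459, 0.336, 0.205)
t=1.200: state=(0.416, 0.349, 0.235)
t=1.300: state=(0.376, 0.359, 0.265)
t=1.400: state=(0.339, 0.364, 0.296)
t=1.500: state=(0.306, 0.366, 0.328)
t=1.600: state=(0.276, 0.365, 0.359)
t=1.700: state=(0.249, 0.361, 0.390)
t=1.800: state=(0.225, 0.354, 0.421)
t=1.900: state=(0.203, 0.345, 0.451)
t=2.000: state=(0.185, 0.335, 0.481)
t=2.100: state=(0.168, 0.323, 0.509)
t=2.200: state=(0.154, 0.310, 0.536)
t=2.240: state=(0.148, 0.305, 0.547)
compare at T: S=0.148, I=0.305, R=0.547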